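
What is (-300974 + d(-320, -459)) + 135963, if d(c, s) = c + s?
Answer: -165790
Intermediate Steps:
(-300974 + d(-320, -459)) + 135963 = (-300974 + (-320 - 459)) + 135963 = (-300974 - 779) + 135963 = -301753 + 135963 = -165790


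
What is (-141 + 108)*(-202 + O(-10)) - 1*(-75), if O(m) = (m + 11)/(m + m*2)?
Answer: 67421/10 ≈ 6742.1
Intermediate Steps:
O(m) = (11 + m)/(3*m) (O(m) = (11 + m)/(m + 2*m) = (11 + m)/((3*m)) = (11 + m)*(1/(3*m)) = (11 + m)/(3*m))
(-141 + 108)*(-202 + O(-10)) - 1*(-75) = (-141 + 108)*(-202 + (1/3)*(11 - 10)/(-10)) - 1*(-75) = -33*(-202 + (1/3)*(-1/10)*1) + 75 = -33*(-202 - 1/30) + 75 = -33*(-6061/30) + 75 = 66671/10 + 75 = 67421/10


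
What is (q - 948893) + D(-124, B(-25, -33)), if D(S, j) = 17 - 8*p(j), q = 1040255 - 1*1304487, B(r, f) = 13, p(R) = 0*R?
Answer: -1213108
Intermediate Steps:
p(R) = 0
q = -264232 (q = 1040255 - 1304487 = -264232)
D(S, j) = 17 (D(S, j) = 17 - 8*0 = 17 + 0 = 17)
(q - 948893) + D(-124, B(-25, -33)) = (-264232 - 948893) + 17 = -1213125 + 17 = -1213108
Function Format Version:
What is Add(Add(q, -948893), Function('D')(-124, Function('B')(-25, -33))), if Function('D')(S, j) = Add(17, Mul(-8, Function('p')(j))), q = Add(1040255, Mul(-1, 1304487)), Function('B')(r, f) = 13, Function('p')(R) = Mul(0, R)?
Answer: -1213108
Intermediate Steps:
Function('p')(R) = 0
q = -264232 (q = Add(1040255, -1304487) = -264232)
Function('D')(S, j) = 17 (Function('D')(S, j) = Add(17, Mul(-8, 0)) = Add(17, 0) = 17)
Add(Add(q, -948893), Function('D')(-124, Function('B')(-25, -33))) = Add(Add(-264232, -948893), 17) = Add(-1213125, 17) = -1213108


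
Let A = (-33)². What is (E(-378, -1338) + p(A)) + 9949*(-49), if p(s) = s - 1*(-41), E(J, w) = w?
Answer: -487709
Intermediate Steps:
A = 1089
p(s) = 41 + s (p(s) = s + 41 = 41 + s)
(E(-378, -1338) + p(A)) + 9949*(-49) = (-1338 + (41 + 1089)) + 9949*(-49) = (-1338 + 1130) - 487501 = -208 - 487501 = -487709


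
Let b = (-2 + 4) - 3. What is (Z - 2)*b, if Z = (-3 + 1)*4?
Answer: 10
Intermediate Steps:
Z = -8 (Z = -2*4 = -8)
b = -1 (b = 2 - 3 = -1)
(Z - 2)*b = (-8 - 2)*(-1) = -10*(-1) = 10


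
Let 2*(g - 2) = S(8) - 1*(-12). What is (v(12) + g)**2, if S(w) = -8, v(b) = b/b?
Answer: 25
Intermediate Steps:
v(b) = 1
g = 4 (g = 2 + (-8 - 1*(-12))/2 = 2 + (-8 + 12)/2 = 2 + (1/2)*4 = 2 + 2 = 4)
(v(12) + g)**2 = (1 + 4)**2 = 5**2 = 25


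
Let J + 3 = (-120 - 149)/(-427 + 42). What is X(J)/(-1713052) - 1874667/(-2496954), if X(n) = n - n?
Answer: 624889/832318 ≈ 0.75078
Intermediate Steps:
J = -886/385 (J = -3 + (-120 - 149)/(-427 + 42) = -3 - 269/(-385) = -3 - 269*(-1/385) = -3 + 269/385 = -886/385 ≈ -2.3013)
X(n) = 0
X(J)/(-1713052) - 1874667/(-2496954) = 0/(-1713052) - 1874667/(-2496954) = 0*(-1/1713052) - 1874667*(-1/2496954) = 0 + 624889/832318 = 624889/832318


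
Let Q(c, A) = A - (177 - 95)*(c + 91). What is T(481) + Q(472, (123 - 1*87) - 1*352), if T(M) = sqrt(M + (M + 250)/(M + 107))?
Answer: -46482 + sqrt(850677)/42 ≈ -46460.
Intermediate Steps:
Q(c, A) = -7462 + A - 82*c (Q(c, A) = A - 82*(91 + c) = A - (7462 + 82*c) = A + (-7462 - 82*c) = -7462 + A - 82*c)
T(M) = sqrt(M + (250 + M)/(107 + M))
T(481) + Q(472, (123 - 1*87) - 1*352) = sqrt((250 + 481 + 481*(107 + 481))/(107 + 481)) + (-7462 + ((123 - 1*87) - 1*352) - 82*472) = sqrt((250 + 481 + 481*588)/588) + (-7462 + ((123 - 87) - 352) - 38704) = sqrt((250 + 481 + 282828)/588) + (-7462 + (36 - 352) - 38704) = sqrt((1/588)*283559) + (-7462 - 316 - 38704) = sqrt(283559/588) - 46482 = sqrt(850677)/42 - 46482 = -46482 + sqrt(850677)/42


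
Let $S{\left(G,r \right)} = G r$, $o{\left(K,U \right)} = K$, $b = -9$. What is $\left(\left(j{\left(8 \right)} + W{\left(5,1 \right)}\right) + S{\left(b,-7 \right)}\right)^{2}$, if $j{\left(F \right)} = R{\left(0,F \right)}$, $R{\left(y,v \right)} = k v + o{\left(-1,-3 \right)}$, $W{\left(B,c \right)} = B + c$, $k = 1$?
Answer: $5776$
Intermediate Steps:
$R{\left(y,v \right)} = -1 + v$ ($R{\left(y,v \right)} = 1 v - 1 = v - 1 = -1 + v$)
$j{\left(F \right)} = -1 + F$
$\left(\left(j{\left(8 \right)} + W{\left(5,1 \right)}\right) + S{\left(b,-7 \right)}\right)^{2} = \left(\left(\left(-1 + 8\right) + \left(5 + 1\right)\right) - -63\right)^{2} = \left(\left(7 + 6\right) + 63\right)^{2} = \left(13 + 63\right)^{2} = 76^{2} = 5776$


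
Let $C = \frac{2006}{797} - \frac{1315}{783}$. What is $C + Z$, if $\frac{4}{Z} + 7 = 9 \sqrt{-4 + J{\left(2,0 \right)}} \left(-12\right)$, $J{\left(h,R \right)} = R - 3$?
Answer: $\frac{6097270249}{7283299221} + \frac{432 i \sqrt{7}}{81697} \approx 0.83716 + 0.01399 i$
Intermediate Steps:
$J{\left(h,R \right)} = -3 + R$
$Z = \frac{4}{-7 - 108 i \sqrt{7}}$ ($Z = \frac{4}{-7 + 9 \sqrt{-4 + \left(-3 + 0\right)} \left(-12\right)} = \frac{4}{-7 + 9 \sqrt{-4 - 3} \left(-12\right)} = \frac{4}{-7 + 9 \sqrt{-7} \left(-12\right)} = \frac{4}{-7 + 9 i \sqrt{7} \left(-12\right)} = \frac{4}{-7 - 108 i \sqrt{7}} \approx -0.00034273 + 0.01399 i$)
$C = \frac{522643}{624051}$ ($C = 2006 \cdot \frac{1}{797} - \frac{1315}{783} = \frac{2006}{797} - \frac{1315}{783} = \frac{522643}{624051} \approx 0.8375$)
$C + Z = \frac{522643}{624051} - \left(\frac{4}{11671} - \frac{432 i \sqrt{7}}{81697}\right) = \frac{6097270249}{7283299221} + \frac{432 i \sqrt{7}}{81697}$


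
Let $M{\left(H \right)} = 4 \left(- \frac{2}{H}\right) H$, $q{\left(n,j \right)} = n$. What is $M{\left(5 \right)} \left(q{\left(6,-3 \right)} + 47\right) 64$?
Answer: $-27136$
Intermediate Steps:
$M{\left(H \right)} = -8$ ($M{\left(H \right)} = - \frac{8}{H} H = -8$)
$M{\left(5 \right)} \left(q{\left(6,-3 \right)} + 47\right) 64 = - 8 \left(6 + 47\right) 64 = \left(-8\right) 53 \cdot 64 = \left(-424\right) 64 = -27136$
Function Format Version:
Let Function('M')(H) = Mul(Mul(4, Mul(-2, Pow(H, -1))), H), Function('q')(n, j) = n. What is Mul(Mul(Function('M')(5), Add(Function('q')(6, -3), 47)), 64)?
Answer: -27136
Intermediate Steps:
Function('M')(H) = -8 (Function('M')(H) = Mul(Mul(-8, Pow(H, -1)), H) = -8)
Mul(Mul(Function('M')(5), Add(Function('q')(6, -3), 47)), 64) = Mul(Mul(-8, Add(6, 47)), 64) = Mul(Mul(-8, 53), 64) = Mul(-424, 64) = -27136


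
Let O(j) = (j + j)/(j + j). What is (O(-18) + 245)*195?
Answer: 47970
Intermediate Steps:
O(j) = 1 (O(j) = (2*j)/((2*j)) = (2*j)*(1/(2*j)) = 1)
(O(-18) + 245)*195 = (1 + 245)*195 = 246*195 = 47970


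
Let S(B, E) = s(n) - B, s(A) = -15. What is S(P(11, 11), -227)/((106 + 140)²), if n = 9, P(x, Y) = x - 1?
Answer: -25/60516 ≈ -0.00041311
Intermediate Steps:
P(x, Y) = -1 + x
S(B, E) = -15 - B
S(P(11, 11), -227)/((106 + 140)²) = (-15 - (-1 + 11))/((106 + 140)²) = (-15 - 1*10)/(246²) = (-15 - 10)/60516 = -25*1/60516 = -25/60516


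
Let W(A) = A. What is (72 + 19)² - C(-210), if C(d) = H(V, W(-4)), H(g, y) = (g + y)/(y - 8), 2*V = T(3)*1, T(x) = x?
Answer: 198739/24 ≈ 8280.8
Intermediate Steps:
V = 3/2 (V = (3*1)/2 = (½)*3 = 3/2 ≈ 1.5000)
H(g, y) = (g + y)/(-8 + y)
C(d) = 5/24 (C(d) = (3/2 - 4)/(-8 - 4) = -5/2/(-12) = -1/12*(-5/2) = 5/24)
(72 + 19)² - C(-210) = (72 + 19)² - 1*5/24 = 91² - 5/24 = 8281 - 5/24 = 198739/24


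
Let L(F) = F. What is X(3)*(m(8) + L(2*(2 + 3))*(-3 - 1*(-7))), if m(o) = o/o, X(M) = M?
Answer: 123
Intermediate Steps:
m(o) = 1
X(3)*(m(8) + L(2*(2 + 3))*(-3 - 1*(-7))) = 3*(1 + (2*(2 + 3))*(-3 - 1*(-7))) = 3*(1 + (2*5)*(-3 + 7)) = 3*(1 + 10*4) = 3*(1 + 40) = 3*41 = 123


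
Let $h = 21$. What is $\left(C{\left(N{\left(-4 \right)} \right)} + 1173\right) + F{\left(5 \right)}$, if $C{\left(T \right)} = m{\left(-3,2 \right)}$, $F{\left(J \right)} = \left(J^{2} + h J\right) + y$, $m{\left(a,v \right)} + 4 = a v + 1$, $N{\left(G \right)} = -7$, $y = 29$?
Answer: $1323$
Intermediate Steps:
$m{\left(a,v \right)} = -3 + a v$ ($m{\left(a,v \right)} = -4 + \left(a v + 1\right) = -4 + \left(1 + a v\right) = -3 + a v$)
$F{\left(J \right)} = 29 + J^{2} + 21 J$ ($F{\left(J \right)} = \left(J^{2} + 21 J\right) + 29 = 29 + J^{2} + 21 J$)
$C{\left(T \right)} = -9$ ($C{\left(T \right)} = -3 - 6 = -9$)
$\left(C{\left(N{\left(-4 \right)} \right)} + 1173\right) + F{\left(5 \right)} = \left(-9 + 1173\right) + \left(29 + 5^{2} + 21 \cdot 5\right) = 1164 + \left(29 + 25 + 105\right) = 1164 + 159 = 1323$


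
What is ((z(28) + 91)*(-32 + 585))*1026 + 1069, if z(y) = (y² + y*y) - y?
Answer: 925394587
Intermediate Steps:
z(y) = -y + 2*y² (z(y) = (y² + y²) - y = 2*y² - y = -y + 2*y²)
((z(28) + 91)*(-32 + 585))*1026 + 1069 = ((28*(-1 + 2*28) + 91)*(-32 + 585))*1026 + 1069 = ((28*(-1 + 56) + 91)*553)*1026 + 1069 = ((28*55 + 91)*553)*1026 + 1069 = ((1540 + 91)*553)*1026 + 1069 = (1631*553)*1026 + 1069 = 901943*1026 + 1069 = 925393518 + 1069 = 925394587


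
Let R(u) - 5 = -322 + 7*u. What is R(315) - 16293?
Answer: -14405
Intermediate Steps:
R(u) = -317 + 7*u (R(u) = 5 + (-322 + 7*u) = -317 + 7*u)
R(315) - 16293 = (-317 + 7*315) - 16293 = (-317 + 2205) - 16293 = 1888 - 16293 = -14405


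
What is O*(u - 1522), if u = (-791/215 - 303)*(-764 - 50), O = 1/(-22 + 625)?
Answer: 5927186/14405 ≈ 411.47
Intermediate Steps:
O = 1/603 ≈ 0.0016584
u = 53671904/215 (u = (-791*1/215 - 303)*(-814) = (-791/215 - 303)*(-814) = -65936/215*(-814) = 53671904/215 ≈ 2.4964e+5)
O*(u - 1522) = (53671904/215 - 1522)/603 = (1/603)*(53344674/215) = 5927186/14405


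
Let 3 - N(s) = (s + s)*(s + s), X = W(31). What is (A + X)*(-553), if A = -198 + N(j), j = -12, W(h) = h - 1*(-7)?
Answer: 405349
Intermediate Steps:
W(h) = 7 + h (W(h) = h + 7 = 7 + h)
X = 38 (X = 7 + 31 = 38)
N(s) = 3 - 4*s² (N(s) = 3 - (s + s)*(s + s) = 3 - 2*s*2*s = 3 - 4*s²)
A = -771 (A = -198 + (3 - 4*(-12)²) = -198 + (3 - 4*144) = -198 + (3 - 576) = -198 - 573 = -771)
(A + X)*(-553) = (-771 + 38)*(-553) = -733*(-553) = 405349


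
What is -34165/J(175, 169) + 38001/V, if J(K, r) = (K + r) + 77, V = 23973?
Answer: -267679708/3364211 ≈ -79.567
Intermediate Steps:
J(K, r) = 77 + K + r
-34165/J(175, 169) + 38001/V = -34165/(77 + 175 + 169) + 38001/23973 = -34165/421 + 38001*(1/23973) = -34165*1/421 + 12667/7991 = -34165/421 + 12667/7991 = -267679708/3364211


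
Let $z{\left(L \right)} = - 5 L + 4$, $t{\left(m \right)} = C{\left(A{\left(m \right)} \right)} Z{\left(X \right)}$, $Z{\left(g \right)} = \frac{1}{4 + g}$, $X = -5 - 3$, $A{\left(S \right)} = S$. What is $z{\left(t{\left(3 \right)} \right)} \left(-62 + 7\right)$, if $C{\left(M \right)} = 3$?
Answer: $- \frac{1705}{4} \approx -426.25$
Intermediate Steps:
$X = -8$
$t{\left(m \right)} = - \frac{3}{4}$ ($t{\left(m \right)} = \frac{3}{4 - 8} = \frac{3}{-4} = 3 \left(- \frac{1}{4}\right) = - \frac{3}{4}$)
$z{\left(L \right)} = 4 - 5 L$
$z{\left(t{\left(3 \right)} \right)} \left(-62 + 7\right) = \left(4 - - \frac{15}{4}\right) \left(-62 + 7\right) = \left(4 + \frac{15}{4}\right) \left(-55\right) = \frac{31}{4} \left(-55\right) = - \frac{1705}{4}$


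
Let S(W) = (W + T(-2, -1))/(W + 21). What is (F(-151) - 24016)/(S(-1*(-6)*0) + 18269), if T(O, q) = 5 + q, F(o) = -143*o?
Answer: -50883/383653 ≈ -0.13263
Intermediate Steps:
S(W) = (4 + W)/(21 + W) (S(W) = (W + (5 - 1))/(W + 21) = (W + 4)/(21 + W) = (4 + W)/(21 + W))
(F(-151) - 24016)/(S(-1*(-6)*0) + 18269) = (-143*(-151) - 24016)/((4 - 1*(-6)*0)/(21 - 1*(-6)*0) + 18269) = (21593 - 24016)/((4 + 6*0)/(21 + 6*0) + 18269) = -2423/((4 + 0)/(21 + 0) + 18269) = -2423/(4/21 + 18269) = -2423/383653/21 = -2423*21/383653 = -50883/383653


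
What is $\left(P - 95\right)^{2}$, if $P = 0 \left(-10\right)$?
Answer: $9025$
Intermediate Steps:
$P = 0$
$\left(P - 95\right)^{2} = \left(0 - 95\right)^{2} = \left(-95\right)^{2} = 9025$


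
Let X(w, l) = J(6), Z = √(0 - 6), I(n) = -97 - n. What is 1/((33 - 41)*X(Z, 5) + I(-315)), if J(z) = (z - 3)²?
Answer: 1/146 ≈ 0.0068493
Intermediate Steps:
Z = I*√6 (Z = √(-6) = I*√6 ≈ 2.4495*I)
J(z) = (-3 + z)²
X(w, l) = 9 (X(w, l) = (-3 + 6)² = 3² = 9)
1/((33 - 41)*X(Z, 5) + I(-315)) = 1/((33 - 41)*9 + (-97 - 1*(-315))) = 1/(-8*9 + (-97 + 315)) = 1/(-72 + 218) = 1/146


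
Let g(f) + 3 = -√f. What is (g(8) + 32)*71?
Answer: 2059 - 142*√2 ≈ 1858.2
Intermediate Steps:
g(f) = -3 - √f
(g(8) + 32)*71 = ((-3 - √8) + 32)*71 = ((-3 - 2*√2) + 32)*71 = (29 - 2*√2)*71 = 2059 - 142*√2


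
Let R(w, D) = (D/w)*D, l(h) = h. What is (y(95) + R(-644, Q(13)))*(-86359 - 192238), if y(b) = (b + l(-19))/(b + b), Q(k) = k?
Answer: -123418471/3220 ≈ -38329.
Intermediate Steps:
y(b) = (-19 + b)/(2*b) (y(b) = (b - 19)/(b + b) = (-19 + b)/((2*b)) = (-19 + b)*(1/(2*b)) = (-19 + b)/(2*b))
R(w, D) = D**2/w
(y(95) + R(-644, Q(13)))*(-86359 - 192238) = ((1/2)*(-19 + 95)/95 + 13**2/(-644))*(-86359 - 192238) = ((1/2)*(1/95)*76 + 169*(-1/644))*(-278597) = (2/5 - 169/644)*(-278597) = (443/3220)*(-278597) = -123418471/3220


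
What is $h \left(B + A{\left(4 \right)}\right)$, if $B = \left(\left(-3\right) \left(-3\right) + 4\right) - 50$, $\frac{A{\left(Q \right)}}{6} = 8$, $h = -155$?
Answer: $-1705$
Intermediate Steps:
$A{\left(Q \right)} = 48$ ($A{\left(Q \right)} = 6 \cdot 8 = 48$)
$B = -37$ ($B = \left(9 + 4\right) - 50 = 13 - 50 = -37$)
$h \left(B + A{\left(4 \right)}\right) = - 155 \left(-37 + 48\right) = \left(-155\right) 11 = -1705$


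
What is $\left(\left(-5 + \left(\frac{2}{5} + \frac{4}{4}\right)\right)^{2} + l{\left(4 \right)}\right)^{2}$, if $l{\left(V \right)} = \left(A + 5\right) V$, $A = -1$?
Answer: $\frac{524176}{625} \approx 838.68$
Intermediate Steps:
$l{\left(V \right)} = 4 V$ ($l{\left(V \right)} = \left(-1 + 5\right) V = 4 V$)
$\left(\left(-5 + \left(\frac{2}{5} + \frac{4}{4}\right)\right)^{2} + l{\left(4 \right)}\right)^{2} = \left(\left(-5 + \left(\frac{2}{5} + \frac{4}{4}\right)\right)^{2} + 4 \cdot 4\right)^{2} = \left(\left(-5 + \left(2 \cdot \frac{1}{5} + 4 \cdot \frac{1}{4}\right)\right)^{2} + 16\right)^{2} = \left(\left(-5 + \left(\frac{2}{5} + 1\right)\right)^{2} + 16\right)^{2} = \left(\left(-5 + \frac{7}{5}\right)^{2} + 16\right)^{2} = \left(\left(- \frac{18}{5}\right)^{2} + 16\right)^{2} = \left(\frac{324}{25} + 16\right)^{2} = \left(\frac{724}{25}\right)^{2} = \frac{524176}{625}$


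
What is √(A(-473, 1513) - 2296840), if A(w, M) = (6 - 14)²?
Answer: 2*I*√574194 ≈ 1515.5*I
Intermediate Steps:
A(w, M) = 64 (A(w, M) = (-8)² = 64)
√(A(-473, 1513) - 2296840) = √(64 - 2296840) = √(-2296776) = 2*I*√574194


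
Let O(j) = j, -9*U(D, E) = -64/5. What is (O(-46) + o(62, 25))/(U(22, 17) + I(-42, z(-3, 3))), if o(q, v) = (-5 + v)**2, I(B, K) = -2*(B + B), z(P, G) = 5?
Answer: 7965/3812 ≈ 2.0895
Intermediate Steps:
U(D, E) = 64/45 (U(D, E) = -(-64)/(9*5) = -1/9*(-64/5) = 64/45)
I(B, K) = -4*B
(O(-46) + o(62, 25))/(U(22, 17) + I(-42, z(-3, 3))) = (-46 + (-5 + 25)**2)/(64/45 - 4*(-42)) = (-46 + 20**2)/(64/45 + 168) = (-46 + 400)/(7624/45) = 354*(45/7624) = 7965/3812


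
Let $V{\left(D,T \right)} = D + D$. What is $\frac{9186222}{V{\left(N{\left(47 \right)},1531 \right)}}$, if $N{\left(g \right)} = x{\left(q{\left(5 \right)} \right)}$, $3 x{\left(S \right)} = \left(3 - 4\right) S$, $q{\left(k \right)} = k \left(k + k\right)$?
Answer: $- \frac{13779333}{50} \approx -2.7559 \cdot 10^{5}$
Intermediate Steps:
$q{\left(k \right)} = 2 k^{2}$ ($q{\left(k \right)} = k 2 k = 2 k^{2}$)
$x{\left(S \right)} = - \frac{S}{3}$ ($x{\left(S \right)} = \frac{\left(3 - 4\right) S}{3} = \frac{\left(-1\right) S}{3} = - \frac{S}{3}$)
$N{\left(g \right)} = - \frac{50}{3}$ ($N{\left(g \right)} = - \frac{2 \cdot 5^{2}}{3} = - \frac{2 \cdot 25}{3} = \left(- \frac{1}{3}\right) 50 = - \frac{50}{3}$)
$V{\left(D,T \right)} = 2 D$
$\frac{9186222}{V{\left(N{\left(47 \right)},1531 \right)}} = \frac{9186222}{2 \left(- \frac{50}{3}\right)} = \frac{9186222}{- \frac{100}{3}} = 9186222 \left(- \frac{3}{100}\right) = - \frac{13779333}{50}$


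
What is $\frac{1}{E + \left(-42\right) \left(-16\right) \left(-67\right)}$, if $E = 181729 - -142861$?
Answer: $\frac{1}{279566} \approx 3.577 \cdot 10^{-6}$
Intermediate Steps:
$E = 324590$ ($E = 181729 + 142861 = 324590$)
$\frac{1}{E + \left(-42\right) \left(-16\right) \left(-67\right)} = \frac{1}{324590 + \left(-42\right) \left(-16\right) \left(-67\right)} = \frac{1}{324590 + 672 \left(-67\right)} = \frac{1}{324590 - 45024} = \frac{1}{279566}$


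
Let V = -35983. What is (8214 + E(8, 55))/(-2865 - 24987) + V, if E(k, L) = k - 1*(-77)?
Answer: -1002206815/27852 ≈ -35983.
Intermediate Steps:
E(k, L) = 77 + k (E(k, L) = k + 77 = 77 + k)
(8214 + E(8, 55))/(-2865 - 24987) + V = (8214 + (77 + 8))/(-2865 - 24987) - 35983 = (8214 + 85)/(-27852) - 35983 = 8299*(-1/27852) - 35983 = -8299/27852 - 35983 = -1002206815/27852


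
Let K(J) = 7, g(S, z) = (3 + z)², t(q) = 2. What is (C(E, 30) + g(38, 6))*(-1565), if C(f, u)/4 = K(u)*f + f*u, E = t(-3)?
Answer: -590005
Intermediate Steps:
E = 2
C(f, u) = 28*f + 4*f*u (C(f, u) = 4*(7*f + f*u) = 28*f + 4*f*u)
(C(E, 30) + g(38, 6))*(-1565) = (4*2*(7 + 30) + (3 + 6)²)*(-1565) = (4*2*37 + 9²)*(-1565) = (296 + 81)*(-1565) = 377*(-1565) = -590005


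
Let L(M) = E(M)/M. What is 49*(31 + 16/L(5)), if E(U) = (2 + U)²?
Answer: 1599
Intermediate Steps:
L(M) = (2 + M)²/M
49*(31 + 16/L(5)) = 49*(31 + 16/(((2 + 5)²/5))) = 49*(31 + 16/(((⅕)*7²))) = 49*(31 + 16/(((⅕)*49))) = 49*(31 + 16/(49/5)) = 49*(31 + 16*(5/49)) = 49*(31 + 80/49) = 49*(1599/49) = 1599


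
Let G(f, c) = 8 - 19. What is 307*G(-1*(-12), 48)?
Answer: -3377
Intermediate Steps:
G(f, c) = -11
307*G(-1*(-12), 48) = 307*(-11) = -3377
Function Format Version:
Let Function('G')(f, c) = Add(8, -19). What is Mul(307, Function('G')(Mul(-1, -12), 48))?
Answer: -3377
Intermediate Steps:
Function('G')(f, c) = -11
Mul(307, Function('G')(Mul(-1, -12), 48)) = Mul(307, -11) = -3377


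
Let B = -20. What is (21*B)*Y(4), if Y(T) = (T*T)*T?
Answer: -26880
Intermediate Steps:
Y(T) = T**3 (Y(T) = T**2*T = T**3)
(21*B)*Y(4) = (21*(-20))*4**3 = -420*64 = -26880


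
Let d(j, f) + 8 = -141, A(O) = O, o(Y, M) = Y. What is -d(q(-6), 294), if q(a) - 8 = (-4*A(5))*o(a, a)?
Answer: 149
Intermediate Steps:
q(a) = 8 - 20*a (q(a) = 8 + (-4*5)*a = 8 - 20*a)
d(j, f) = -149 (d(j, f) = -8 - 141 = -149)
-d(q(-6), 294) = -1*(-149) = 149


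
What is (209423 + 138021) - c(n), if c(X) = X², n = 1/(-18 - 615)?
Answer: 139216988915/400689 ≈ 3.4744e+5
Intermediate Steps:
n = -1/633 (n = 1/(-633) = -1/633 ≈ -0.0015798)
(209423 + 138021) - c(n) = (209423 + 138021) - (-1/633)² = 347444 - 1*1/400689 = 347444 - 1/400689 = 139216988915/400689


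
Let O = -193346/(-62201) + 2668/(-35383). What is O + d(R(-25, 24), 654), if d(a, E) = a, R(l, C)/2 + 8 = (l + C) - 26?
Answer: -147384849560/2200857983 ≈ -66.967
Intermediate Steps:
R(l, C) = -68 + 2*C + 2*l (R(l, C) = -16 + 2*((l + C) - 26) = -16 + 2*((C + l) - 26) = -16 + 2*(-26 + C + l) = -16 + (-52 + 2*C + 2*l) = -68 + 2*C + 2*l)
O = 6675209250/2200857983 (O = -193346*(-1/62201) + 2668*(-1/35383) = 193346/62201 - 2668/35383 = 6675209250/2200857983 ≈ 3.0330)
O + d(R(-25, 24), 654) = 6675209250/2200857983 + (-68 + 2*24 + 2*(-25)) = 6675209250/2200857983 + (-68 + 48 - 50) = 6675209250/2200857983 - 70 = -147384849560/2200857983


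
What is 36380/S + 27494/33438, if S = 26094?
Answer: 161158573/72710931 ≈ 2.2164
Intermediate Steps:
36380/S + 27494/33438 = 36380/26094 + 27494/33438 = 36380*(1/26094) + 27494*(1/33438) = 18190/13047 + 13747/16719 = 161158573/72710931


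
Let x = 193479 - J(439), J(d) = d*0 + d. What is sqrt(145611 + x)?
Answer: sqrt(338651) ≈ 581.94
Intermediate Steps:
J(d) = d (J(d) = 0 + d = d)
x = 193040 (x = 193479 - 1*439 = 193479 - 439 = 193040)
sqrt(145611 + x) = sqrt(145611 + 193040) = sqrt(338651)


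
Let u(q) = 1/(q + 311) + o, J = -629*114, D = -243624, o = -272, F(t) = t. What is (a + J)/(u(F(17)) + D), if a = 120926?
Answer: -701920/3478169 ≈ -0.20181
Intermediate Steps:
J = -71706
u(q) = -272 + 1/(311 + q) (u(q) = 1/(q + 311) - 272 = 1/(311 + q) - 272 = -272 + 1/(311 + q))
(a + J)/(u(F(17)) + D) = (120926 - 71706)/((-84591 - 272*17)/(311 + 17) - 243624) = 49220/((-84591 - 4624)/328 - 243624) = 49220/((1/328)*(-89215) - 243624) = 49220/(-89215/328 - 243624) = 49220/(-79997887/328) = 49220*(-328/79997887) = -701920/3478169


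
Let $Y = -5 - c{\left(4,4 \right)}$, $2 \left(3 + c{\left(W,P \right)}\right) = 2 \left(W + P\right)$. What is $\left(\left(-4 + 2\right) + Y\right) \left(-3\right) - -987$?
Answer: $1023$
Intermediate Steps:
$c{\left(W,P \right)} = -3 + P + W$ ($c{\left(W,P \right)} = -3 + \frac{2 \left(W + P\right)}{2} = -3 + \frac{2 \left(P + W\right)}{2} = -3 + \frac{2 P + 2 W}{2} = -3 + \left(P + W\right) = -3 + P + W$)
$Y = -10$ ($Y = -5 - \left(-3 + 4 + 4\right) = -5 - 5 = -10$)
$\left(\left(-4 + 2\right) + Y\right) \left(-3\right) - -987 = \left(\left(-4 + 2\right) - 10\right) \left(-3\right) - -987 = \left(-2 - 10\right) \left(-3\right) + 987 = \left(-12\right) \left(-3\right) + 987 = 36 + 987 = 1023$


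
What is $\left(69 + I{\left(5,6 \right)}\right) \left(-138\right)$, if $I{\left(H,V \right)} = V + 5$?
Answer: $-11040$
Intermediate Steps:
$I{\left(H,V \right)} = 5 + V$
$\left(69 + I{\left(5,6 \right)}\right) \left(-138\right) = \left(69 + \left(5 + 6\right)\right) \left(-138\right) = \left(69 + 11\right) \left(-138\right) = 80 \left(-138\right) = -11040$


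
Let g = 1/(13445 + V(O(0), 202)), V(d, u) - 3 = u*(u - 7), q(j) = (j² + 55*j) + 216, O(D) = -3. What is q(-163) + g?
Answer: 941573161/52838 ≈ 17820.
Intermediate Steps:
q(j) = 216 + j² + 55*j
V(d, u) = 3 + u*(-7 + u) (V(d, u) = 3 + u*(u - 7) = 3 + u*(-7 + u))
g = 1/52838 (g = 1/(13445 + (3 + 202² - 7*202)) = 1/(13445 + (3 + 40804 - 1414)) = 1/(13445 + 39393) = 1/52838 ≈ 1.8926e-5)
q(-163) + g = (216 + (-163)² + 55*(-163)) + 1/52838 = (216 + 26569 - 8965) + 1/52838 = 17820 + 1/52838 = 941573161/52838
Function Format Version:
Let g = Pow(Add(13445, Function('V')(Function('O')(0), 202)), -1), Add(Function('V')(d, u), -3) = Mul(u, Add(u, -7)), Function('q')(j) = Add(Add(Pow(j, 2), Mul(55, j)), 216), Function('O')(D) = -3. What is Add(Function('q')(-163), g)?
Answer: Rational(941573161, 52838) ≈ 17820.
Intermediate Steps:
Function('q')(j) = Add(216, Pow(j, 2), Mul(55, j))
Function('V')(d, u) = Add(3, Mul(u, Add(-7, u))) (Function('V')(d, u) = Add(3, Mul(u, Add(u, -7))) = Add(3, Mul(u, Add(-7, u))))
g = Rational(1, 52838) (g = Pow(Add(13445, Add(3, Pow(202, 2), Mul(-7, 202))), -1) = Pow(Add(13445, Add(3, 40804, -1414)), -1) = Pow(Add(13445, 39393), -1) = Pow(52838, -1) = Rational(1, 52838) ≈ 1.8926e-5)
Add(Function('q')(-163), g) = Add(Add(216, Pow(-163, 2), Mul(55, -163)), Rational(1, 52838)) = Add(Add(216, 26569, -8965), Rational(1, 52838)) = Add(17820, Rational(1, 52838)) = Rational(941573161, 52838)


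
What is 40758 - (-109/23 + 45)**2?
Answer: 20703506/529 ≈ 39137.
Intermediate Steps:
40758 - (-109/23 + 45)**2 = 40758 - (926/23)**2 = 40758 - 1*857476/529 = 40758 - 857476/529 = 20703506/529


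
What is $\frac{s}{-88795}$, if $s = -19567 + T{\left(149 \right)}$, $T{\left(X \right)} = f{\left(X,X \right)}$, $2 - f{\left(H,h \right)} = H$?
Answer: $\frac{19714}{88795} \approx 0.22202$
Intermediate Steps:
$f{\left(H,h \right)} = 2 - H$
$T{\left(X \right)} = 2 - X$
$s = -19714$ ($s = -19567 + \left(2 - 149\right) = -19567 - 147 = -19714$)
$\frac{s}{-88795} = - \frac{19714}{-88795} = \left(-19714\right) \left(- \frac{1}{88795}\right) = \frac{19714}{88795}$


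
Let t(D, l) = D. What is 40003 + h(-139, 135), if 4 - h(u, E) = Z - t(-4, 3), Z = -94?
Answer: 40097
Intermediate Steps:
h(u, E) = 94 (h(u, E) = 4 - (-94 - 1*(-4)) = 4 - (-94 + 4) = 4 - 1*(-90) = 4 + 90 = 94)
40003 + h(-139, 135) = 40003 + 94 = 40097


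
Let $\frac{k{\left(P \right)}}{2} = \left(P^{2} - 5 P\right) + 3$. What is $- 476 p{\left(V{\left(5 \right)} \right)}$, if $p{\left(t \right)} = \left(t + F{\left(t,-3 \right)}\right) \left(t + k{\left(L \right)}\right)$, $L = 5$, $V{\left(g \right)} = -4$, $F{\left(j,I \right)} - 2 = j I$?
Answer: $-9520$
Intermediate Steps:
$F{\left(j,I \right)} = 2 + I j$ ($F{\left(j,I \right)} = 2 + j I = 2 + I j$)
$k{\left(P \right)} = 6 - 10 P + 2 P^{2}$ ($k{\left(P \right)} = 2 \left(\left(P^{2} - 5 P\right) + 3\right) = 2 \left(3 + P^{2} - 5 P\right) = 6 - 10 P + 2 P^{2}$)
$p{\left(t \right)} = \left(2 - 2 t\right) \left(6 + t\right)$ ($p{\left(t \right)} = \left(t - \left(-2 + 3 t\right)\right) \left(t + \left(6 - 50 + 2 \cdot 5^{2}\right)\right) = \left(2 - 2 t\right) \left(t + \left(6 - 50 + 2 \cdot 25\right)\right) = \left(2 - 2 t\right) \left(t + \left(6 - 50 + 50\right)\right) = \left(2 - 2 t\right) \left(t + 6\right) = \left(2 - 2 t\right) \left(6 + t\right)$)
$- 476 p{\left(V{\left(5 \right)} \right)} = - 476 \left(12 - -40 - 2 \left(-4\right)^{2}\right) = - 476 \left(12 + 40 - 32\right) = \left(-476\right) 20 = -9520$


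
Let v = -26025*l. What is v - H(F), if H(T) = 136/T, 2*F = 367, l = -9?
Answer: 85960303/367 ≈ 2.3422e+5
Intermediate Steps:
v = 234225 (v = -26025*(-9) = 234225)
F = 367/2 (F = (1/2)*367 = 367/2 ≈ 183.50)
v - H(F) = 234225 - 136/367/2 = 234225 - 136*2/367 = 234225 - 1*272/367 = 234225 - 272/367 = 85960303/367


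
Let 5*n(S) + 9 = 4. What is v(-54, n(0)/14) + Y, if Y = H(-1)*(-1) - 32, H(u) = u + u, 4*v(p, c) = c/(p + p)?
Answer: -181439/6048 ≈ -30.000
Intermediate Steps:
n(S) = -1 (n(S) = -9/5 + (⅕)*4 = -9/5 + ⅘ = -1)
v(p, c) = c/(8*p) (v(p, c) = (c/(p + p))/4 = (c/((2*p)))/4 = (c*(1/(2*p)))/4 = (c/(2*p))/4 = c/(8*p))
H(u) = 2*u
Y = -30 (Y = (2*(-1))*(-1) - 32 = -2*(-1) - 32 = 2 - 32 = -30)
v(-54, n(0)/14) + Y = (⅛)*(-1/14)/(-54) - 30 = (⅛)*(-1*1/14)*(-1/54) - 30 = (⅛)*(-1/14)*(-1/54) - 30 = 1/6048 - 30 = -181439/6048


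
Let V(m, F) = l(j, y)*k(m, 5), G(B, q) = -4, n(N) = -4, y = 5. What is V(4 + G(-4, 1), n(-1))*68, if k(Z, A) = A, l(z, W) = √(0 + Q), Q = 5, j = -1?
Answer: 340*√5 ≈ 760.26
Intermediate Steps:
l(z, W) = √5 (l(z, W) = √(0 + 5) = √5)
V(m, F) = 5*√5 (V(m, F) = √5*5 = 5*√5)
V(4 + G(-4, 1), n(-1))*68 = (5*√5)*68 = 340*√5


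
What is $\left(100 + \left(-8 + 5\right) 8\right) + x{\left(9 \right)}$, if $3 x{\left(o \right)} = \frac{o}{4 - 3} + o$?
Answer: $82$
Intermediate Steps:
$x{\left(o \right)} = \frac{2 o}{3}$ ($x{\left(o \right)} = \frac{\frac{o}{4 - 3} + o}{3} = \frac{\frac{o}{1} + o}{3} = \frac{o 1 + o}{3} = \frac{o + o}{3} = \frac{2 o}{3}$)
$\left(100 + \left(-8 + 5\right) 8\right) + x{\left(9 \right)} = \left(100 + \left(-8 + 5\right) 8\right) + \frac{2}{3} \cdot 9 = \left(100 - 24\right) + 6 = 76 + 6 = 82$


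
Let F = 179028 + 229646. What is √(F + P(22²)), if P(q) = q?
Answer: 3*√45462 ≈ 639.65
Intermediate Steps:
F = 408674
√(F + P(22²)) = √(408674 + 22²) = √(408674 + 484) = √409158 = 3*√45462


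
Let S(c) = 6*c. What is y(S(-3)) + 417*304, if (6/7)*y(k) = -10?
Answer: 380269/3 ≈ 1.2676e+5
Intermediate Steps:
y(k) = -35/3 (y(k) = (7/6)*(-10) = -35/3)
y(S(-3)) + 417*304 = -35/3 + 417*304 = -35/3 + 126768 = 380269/3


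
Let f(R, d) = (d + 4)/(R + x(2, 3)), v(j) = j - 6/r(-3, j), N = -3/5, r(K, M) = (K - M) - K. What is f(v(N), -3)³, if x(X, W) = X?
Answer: -125/79507 ≈ -0.0015722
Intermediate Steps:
r(K, M) = -M
N = -⅗ (N = -3*⅕ = -⅗ ≈ -0.60000)
v(j) = j + 6/j (v(j) = j - 6/((-j)) = j - 6*(-1/j) = j - (-6)/j = j + 6/j)
f(R, d) = (4 + d)/(2 + R) (f(R, d) = (d + 4)/(R + 2) = (4 + d)/(2 + R))
f(v(N), -3)³ = ((4 - 3)/(2 + (-⅗ + 6/(-⅗))))³ = (1/(2 + (-⅗ + 6*(-5/3))))³ = (1/(2 + (-⅗ - 10)))³ = (1/(2 - 53/5))³ = (1/(-43/5))³ = (-5/43*1)³ = (-5/43)³ = -125/79507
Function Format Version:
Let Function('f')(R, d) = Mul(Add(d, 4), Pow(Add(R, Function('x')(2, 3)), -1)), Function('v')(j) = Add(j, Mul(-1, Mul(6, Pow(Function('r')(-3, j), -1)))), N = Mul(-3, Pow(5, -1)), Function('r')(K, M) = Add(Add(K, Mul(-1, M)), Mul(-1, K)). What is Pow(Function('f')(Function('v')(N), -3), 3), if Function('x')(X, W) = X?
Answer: Rational(-125, 79507) ≈ -0.0015722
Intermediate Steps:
Function('r')(K, M) = Mul(-1, M)
N = Rational(-3, 5) (N = Mul(-3, Rational(1, 5)) = Rational(-3, 5) ≈ -0.60000)
Function('v')(j) = Add(j, Mul(6, Pow(j, -1))) (Function('v')(j) = Add(j, Mul(-1, Mul(6, Pow(Mul(-1, j), -1)))) = Add(j, Mul(-1, Mul(6, Mul(-1, Pow(j, -1))))) = Add(j, Mul(-1, Mul(-6, Pow(j, -1)))) = Add(j, Mul(6, Pow(j, -1))))
Function('f')(R, d) = Mul(Pow(Add(2, R), -1), Add(4, d)) (Function('f')(R, d) = Mul(Add(d, 4), Pow(Add(R, 2), -1)) = Mul(Add(4, d), Pow(Add(2, R), -1)) = Mul(Pow(Add(2, R), -1), Add(4, d)))
Pow(Function('f')(Function('v')(N), -3), 3) = Pow(Mul(Pow(Add(2, Add(Rational(-3, 5), Mul(6, Pow(Rational(-3, 5), -1)))), -1), Add(4, -3)), 3) = Pow(Mul(Pow(Add(2, Add(Rational(-3, 5), Mul(6, Rational(-5, 3)))), -1), 1), 3) = Pow(Mul(Pow(Add(2, Add(Rational(-3, 5), -10)), -1), 1), 3) = Pow(Mul(Pow(Add(2, Rational(-53, 5)), -1), 1), 3) = Pow(Mul(Pow(Rational(-43, 5), -1), 1), 3) = Pow(Mul(Rational(-5, 43), 1), 3) = Pow(Rational(-5, 43), 3) = Rational(-125, 79507)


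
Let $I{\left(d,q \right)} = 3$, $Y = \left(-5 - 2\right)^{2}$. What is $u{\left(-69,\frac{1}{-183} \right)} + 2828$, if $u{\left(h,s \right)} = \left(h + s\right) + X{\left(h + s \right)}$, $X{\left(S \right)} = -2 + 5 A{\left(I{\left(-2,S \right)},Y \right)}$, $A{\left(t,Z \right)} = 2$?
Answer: $\frac{506360}{183} \approx 2767.0$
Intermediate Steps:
$Y = 49$ ($Y = \left(-7\right)^{2} = 49$)
$X{\left(S \right)} = 8$ ($X{\left(S \right)} = -2 + 5 \cdot 2 = -2 + 10 = 8$)
$u{\left(h,s \right)} = 8 + h + s$ ($u{\left(h,s \right)} = \left(h + s\right) + 8 = 8 + h + s$)
$u{\left(-69,\frac{1}{-183} \right)} + 2828 = \left(8 - 69 + \frac{1}{-183}\right) + 2828 = \left(8 - 69 - \frac{1}{183}\right) + 2828 = - \frac{11164}{183} + 2828 = \frac{506360}{183}$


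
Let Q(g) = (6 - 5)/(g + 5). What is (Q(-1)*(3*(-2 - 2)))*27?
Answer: -81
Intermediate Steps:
Q(g) = 1/(5 + g)
(Q(-1)*(3*(-2 - 2)))*27 = ((3*(-2 - 2))/(5 - 1))*27 = ((3*(-4))/4)*27 = ((1/4)*(-12))*27 = -3*27 = -81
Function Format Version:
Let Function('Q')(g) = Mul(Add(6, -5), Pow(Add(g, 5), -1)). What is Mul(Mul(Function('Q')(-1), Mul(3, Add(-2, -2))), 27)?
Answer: -81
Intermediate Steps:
Function('Q')(g) = Pow(Add(5, g), -1) (Function('Q')(g) = Mul(1, Pow(Add(5, g), -1)) = Pow(Add(5, g), -1))
Mul(Mul(Function('Q')(-1), Mul(3, Add(-2, -2))), 27) = Mul(Mul(Pow(Add(5, -1), -1), Mul(3, Add(-2, -2))), 27) = Mul(Mul(Pow(4, -1), Mul(3, -4)), 27) = Mul(Mul(Rational(1, 4), -12), 27) = Mul(-3, 27) = -81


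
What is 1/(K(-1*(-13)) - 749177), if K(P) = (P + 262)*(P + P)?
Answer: -1/742027 ≈ -1.3477e-6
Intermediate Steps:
K(P) = 2*P*(262 + P) (K(P) = (262 + P)*(2*P) = 2*P*(262 + P))
1/(K(-1*(-13)) - 749177) = 1/(2*(-1*(-13))*(262 - 1*(-13)) - 749177) = 1/(2*13*(262 + 13) - 749177) = 1/(2*13*275 - 749177) = 1/(7150 - 749177) = 1/(-742027) = -1/742027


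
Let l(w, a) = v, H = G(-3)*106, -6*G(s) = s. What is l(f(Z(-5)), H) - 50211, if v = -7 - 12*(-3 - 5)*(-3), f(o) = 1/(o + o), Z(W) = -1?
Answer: -50506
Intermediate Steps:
f(o) = 1/(2*o)
v = -295 (v = -7 - (-96)*(-3) = -7 - 12*24 = -7 - 288 = -295)
G(s) = -s/6
H = 53 (H = -⅙*(-3)*106 = (½)*106 = 53)
l(w, a) = -295
l(f(Z(-5)), H) - 50211 = -295 - 50211 = -50506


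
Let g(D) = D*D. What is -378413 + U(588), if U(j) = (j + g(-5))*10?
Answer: -372283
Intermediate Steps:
g(D) = D²
U(j) = 250 + 10*j (U(j) = (j + (-5)²)*10 = (j + 25)*10 = (25 + j)*10 = 250 + 10*j)
-378413 + U(588) = -378413 + (250 + 10*588) = -378413 + (250 + 5880) = -378413 + 6130 = -372283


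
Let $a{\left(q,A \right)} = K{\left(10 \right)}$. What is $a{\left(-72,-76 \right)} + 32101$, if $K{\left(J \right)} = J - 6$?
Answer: $32105$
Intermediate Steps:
$K{\left(J \right)} = -6 + J$
$a{\left(q,A \right)} = 4$ ($a{\left(q,A \right)} = -6 + 10 = 4$)
$a{\left(-72,-76 \right)} + 32101 = 4 + 32101 = 32105$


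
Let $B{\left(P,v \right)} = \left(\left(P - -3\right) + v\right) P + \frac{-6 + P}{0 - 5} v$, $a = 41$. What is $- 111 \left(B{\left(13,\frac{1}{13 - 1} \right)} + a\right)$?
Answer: $- \frac{277463}{10} \approx -27746.0$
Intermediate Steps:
$B{\left(P,v \right)} = P \left(3 + P + v\right) + v \left(\frac{6}{5} - \frac{P}{5}\right)$ ($B{\left(P,v \right)} = \left(\left(P + 3\right) + v\right) P + \frac{-6 + P}{-5} v = \left(\left(3 + P\right) + v\right) P + \left(-6 + P\right) \left(- \frac{1}{5}\right) v = \left(3 + P + v\right) P + \left(\frac{6}{5} - \frac{P}{5}\right) v = P \left(3 + P + v\right) + v \left(\frac{6}{5} - \frac{P}{5}\right)$)
$- 111 \left(B{\left(13,\frac{1}{13 - 1} \right)} + a\right) = - 111 \left(\left(13^{2} + 3 \cdot 13 + \frac{6}{5 \left(13 - 1\right)} + \frac{4}{5} \cdot 13 \frac{1}{13 - 1}\right) + 41\right) = - 111 \left(\left(169 + 39 + \frac{6}{5 \cdot 12} + \frac{4}{5} \cdot 13 \cdot \frac{1}{12}\right) + 41\right) = - 111 \left(\left(169 + 39 + \frac{6}{5} \cdot \frac{1}{12} + \frac{4}{5} \cdot 13 \cdot \frac{1}{12}\right) + 41\right) = - 111 \left(\left(169 + 39 + \frac{1}{10} + \frac{13}{15}\right) + 41\right) = - 111 \left(\frac{6269}{30} + 41\right) = \left(-111\right) \frac{7499}{30} = - \frac{277463}{10}$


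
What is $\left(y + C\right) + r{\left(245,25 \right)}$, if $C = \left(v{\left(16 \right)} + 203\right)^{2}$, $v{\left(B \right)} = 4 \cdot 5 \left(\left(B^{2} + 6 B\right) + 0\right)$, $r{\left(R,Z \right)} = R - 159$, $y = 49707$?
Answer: $52510842$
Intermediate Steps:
$r{\left(R,Z \right)} = -159 + R$ ($r{\left(R,Z \right)} = R - 159 = -159 + R$)
$v{\left(B \right)} = 20 B^{2} + 120 B$ ($v{\left(B \right)} = 20 \left(B^{2} + 6 B\right) = 20 B^{2} + 120 B$)
$C = 52461049$ ($C = \left(20 \cdot 16 \left(6 + 16\right) + 203\right)^{2} = \left(20 \cdot 16 \cdot 22 + 203\right)^{2} = \left(7040 + 203\right)^{2} = 7243^{2} = 52461049$)
$\left(y + C\right) + r{\left(245,25 \right)} = \left(49707 + 52461049\right) + \left(-159 + 245\right) = 52510756 + 86 = 52510842$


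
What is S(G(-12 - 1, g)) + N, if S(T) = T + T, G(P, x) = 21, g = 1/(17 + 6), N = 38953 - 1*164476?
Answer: -125481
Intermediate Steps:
N = -125523 (N = 38953 - 164476 = -125523)
g = 1/23 ≈ 0.043478
S(T) = 2*T
S(G(-12 - 1, g)) + N = 2*21 - 125523 = 42 - 125523 = -125481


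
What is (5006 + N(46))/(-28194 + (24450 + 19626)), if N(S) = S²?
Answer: 1187/2647 ≈ 0.44843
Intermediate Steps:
(5006 + N(46))/(-28194 + (24450 + 19626)) = (5006 + 46²)/(-28194 + (24450 + 19626)) = (5006 + 2116)/(-28194 + 44076) = 7122/15882 = 7122*(1/15882) = 1187/2647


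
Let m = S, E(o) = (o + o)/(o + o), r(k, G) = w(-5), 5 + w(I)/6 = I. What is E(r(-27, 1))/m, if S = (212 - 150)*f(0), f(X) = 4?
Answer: 1/248 ≈ 0.0040323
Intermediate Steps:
w(I) = -30 + 6*I
r(k, G) = -60 (r(k, G) = -30 + 6*(-5) = -30 - 30 = -60)
S = 248 (S = (212 - 150)*4 = 62*4 = 248)
E(o) = 1 (E(o) = (2*o)/((2*o)) = (2*o)*(1/(2*o)) = 1)
m = 248
E(r(-27, 1))/m = 1/248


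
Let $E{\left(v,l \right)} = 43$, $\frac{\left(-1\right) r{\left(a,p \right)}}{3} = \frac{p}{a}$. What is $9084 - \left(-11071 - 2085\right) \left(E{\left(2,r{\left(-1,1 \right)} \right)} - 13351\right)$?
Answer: $-175070964$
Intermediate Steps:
$r{\left(a,p \right)} = - \frac{3 p}{a}$ ($r{\left(a,p \right)} = - 3 \frac{p}{a} = - \frac{3 p}{a}$)
$9084 - \left(-11071 - 2085\right) \left(E{\left(2,r{\left(-1,1 \right)} \right)} - 13351\right) = 9084 - \left(-11071 - 2085\right) \left(43 - 13351\right) = 9084 - \left(-13156\right) \left(-13308\right) = 9084 - 175080048 = -175070964$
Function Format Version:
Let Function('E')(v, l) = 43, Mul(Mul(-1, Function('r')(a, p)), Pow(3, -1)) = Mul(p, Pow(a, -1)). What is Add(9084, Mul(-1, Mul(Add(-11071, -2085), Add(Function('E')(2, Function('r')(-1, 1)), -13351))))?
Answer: -175070964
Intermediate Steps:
Function('r')(a, p) = Mul(-3, p, Pow(a, -1)) (Function('r')(a, p) = Mul(-3, Mul(p, Pow(a, -1))) = Mul(-3, p, Pow(a, -1)))
Add(9084, Mul(-1, Mul(Add(-11071, -2085), Add(Function('E')(2, Function('r')(-1, 1)), -13351)))) = Add(9084, Mul(-1, Mul(Add(-11071, -2085), Add(43, -13351)))) = Add(9084, Mul(-1, Mul(-13156, -13308))) = Add(9084, Mul(-1, 175080048)) = Add(9084, -175080048) = -175070964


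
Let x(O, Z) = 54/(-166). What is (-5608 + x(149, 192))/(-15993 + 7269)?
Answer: 465491/724092 ≈ 0.64286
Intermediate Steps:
x(O, Z) = -27/83 (x(O, Z) = 54*(-1/166) = -27/83)
(-5608 + x(149, 192))/(-15993 + 7269) = (-5608 - 27/83)/(-15993 + 7269) = -465491/83/(-8724) = -465491/83*(-1/8724) = 465491/724092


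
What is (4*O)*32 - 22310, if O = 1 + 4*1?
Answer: -21670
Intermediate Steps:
O = 5 (O = 1 + 4 = 5)
(4*O)*32 - 22310 = (4*5)*32 - 22310 = 20*32 - 22310 = 640 - 22310 = -21670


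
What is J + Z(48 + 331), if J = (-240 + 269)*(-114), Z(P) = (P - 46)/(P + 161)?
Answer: -198323/60 ≈ -3305.4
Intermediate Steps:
Z(P) = (-46 + P)/(161 + P)
J = -3306 (J = 29*(-114) = -3306)
J + Z(48 + 331) = -3306 + (-46 + (48 + 331))/(161 + (48 + 331)) = -3306 + (-46 + 379)/(161 + 379) = -3306 + 333/540 = -3306 + (1/540)*333 = -3306 + 37/60 = -198323/60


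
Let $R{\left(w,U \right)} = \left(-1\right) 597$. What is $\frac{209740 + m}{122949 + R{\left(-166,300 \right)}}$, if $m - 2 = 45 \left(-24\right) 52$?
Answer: $\frac{25597}{20392} \approx 1.2552$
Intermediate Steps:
$R{\left(w,U \right)} = -597$
$m = -56158$ ($m = 2 + 45 \left(-24\right) 52 = 2 - 56160 = -56158$)
$\frac{209740 + m}{122949 + R{\left(-166,300 \right)}} = \frac{209740 - 56158}{122949 - 597} = \frac{153582}{122352} = 153582 \cdot \frac{1}{122352} = \frac{25597}{20392}$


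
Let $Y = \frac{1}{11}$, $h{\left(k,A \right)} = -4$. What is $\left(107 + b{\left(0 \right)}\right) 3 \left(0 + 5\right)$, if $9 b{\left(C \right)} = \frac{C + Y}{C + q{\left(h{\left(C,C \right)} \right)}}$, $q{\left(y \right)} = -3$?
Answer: $\frac{158890}{99} \approx 1604.9$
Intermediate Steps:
$Y = \frac{1}{11} \approx 0.090909$
$b{\left(C \right)} = \frac{\frac{1}{11} + C}{9 \left(-3 + C\right)}$ ($b{\left(C \right)} = \frac{\left(C + \frac{1}{11}\right) \frac{1}{C - 3}}{9} = \frac{\left(\frac{1}{11} + C\right) \frac{1}{-3 + C}}{9} = \frac{\frac{1}{-3 + C} \left(\frac{1}{11} + C\right)}{9} = \frac{\frac{1}{11} + C}{9 \left(-3 + C\right)}$)
$\left(107 + b{\left(0 \right)}\right) 3 \left(0 + 5\right) = \left(107 + \frac{1 + 11 \cdot 0}{99 \left(-3 + 0\right)}\right) 3 \left(0 + 5\right) = \left(107 + \frac{1 + 0}{99 \left(-3\right)}\right) 3 \cdot 5 = \left(107 + \frac{1}{99} \left(- \frac{1}{3}\right) 1\right) 15 = \left(107 - \frac{1}{297}\right) 15 = \frac{31778}{297} \cdot 15 = \frac{158890}{99}$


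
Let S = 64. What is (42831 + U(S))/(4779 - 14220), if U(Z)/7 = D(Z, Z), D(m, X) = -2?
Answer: -42817/9441 ≈ -4.5352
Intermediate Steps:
U(Z) = -14 (U(Z) = 7*(-2) = -14)
(42831 + U(S))/(4779 - 14220) = (42831 - 14)/(4779 - 14220) = 42817/(-9441) = 42817*(-1/9441) = -42817/9441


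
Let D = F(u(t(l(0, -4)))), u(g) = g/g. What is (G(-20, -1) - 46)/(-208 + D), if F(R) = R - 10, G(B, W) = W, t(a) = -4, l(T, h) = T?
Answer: 47/217 ≈ 0.21659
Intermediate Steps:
u(g) = 1
F(R) = -10 + R
D = -9 (D = -10 + 1 = -9)
(G(-20, -1) - 46)/(-208 + D) = (-1 - 46)/(-208 - 9) = -47/(-217) = -47*(-1/217) = 47/217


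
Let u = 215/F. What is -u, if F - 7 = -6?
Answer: -215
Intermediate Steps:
F = 1 (F = 7 - 6 = 1)
u = 215 (u = 215/1 = 215*1 = 215)
-u = -1*215 = -215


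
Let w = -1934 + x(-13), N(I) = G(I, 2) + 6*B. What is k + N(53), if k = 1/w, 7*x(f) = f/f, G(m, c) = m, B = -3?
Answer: 473788/13537 ≈ 35.000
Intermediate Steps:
x(f) = ⅐ (x(f) = (f/f)/7 = (⅐)*1 = ⅐)
N(I) = -18 + I (N(I) = I + 6*(-3) = I - 18 = -18 + I)
w = -13537/7 (w = -1934 + ⅐ = -13537/7 ≈ -1933.9)
k = -7/13537 (k = 1/(-13537/7) = -7/13537 ≈ -0.00051710)
k + N(53) = -7/13537 + (-18 + 53) = -7/13537 + 35 = 473788/13537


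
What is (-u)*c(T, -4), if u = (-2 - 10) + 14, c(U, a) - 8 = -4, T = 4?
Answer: -8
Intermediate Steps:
c(U, a) = 4 (c(U, a) = 8 - 4 = 4)
u = 2 (u = -12 + 14 = 2)
(-u)*c(T, -4) = -1*2*4 = -2*4 = -8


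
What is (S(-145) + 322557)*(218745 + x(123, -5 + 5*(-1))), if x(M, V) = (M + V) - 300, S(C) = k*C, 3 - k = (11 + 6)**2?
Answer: 79561013066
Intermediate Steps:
k = -286 (k = 3 - (11 + 6)**2 = 3 - 1*17**2 = 3 - 1*289 = 3 - 289 = -286)
S(C) = -286*C
x(M, V) = -300 + M + V
(S(-145) + 322557)*(218745 + x(123, -5 + 5*(-1))) = (-286*(-145) + 322557)*(218745 + (-300 + 123 + (-5 + 5*(-1)))) = (41470 + 322557)*(218745 + (-300 + 123 + (-5 - 5))) = 364027*(218745 + (-300 + 123 - 10)) = 364027*(218745 - 187) = 364027*218558 = 79561013066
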